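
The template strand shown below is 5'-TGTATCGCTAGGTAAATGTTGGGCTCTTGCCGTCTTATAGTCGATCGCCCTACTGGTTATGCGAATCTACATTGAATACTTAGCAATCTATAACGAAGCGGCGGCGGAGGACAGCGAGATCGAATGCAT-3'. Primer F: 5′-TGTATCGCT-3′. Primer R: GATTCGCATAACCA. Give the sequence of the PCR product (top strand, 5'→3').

The forward primer matches the template at positions 1–9.
Taking the reverse complement of GATTCGCATAACCA gives TGGTTATGCGAATC, found at positions 54–67 on the template; the primer anneals here to the top strand with its 3' end pointing upstream.
The product is the template from position 1 through 67 (67 bp).

5'-TGTATCGCTAGGTAAATGTTGGGCTCTTGCCGTCTTATAGTCGATCGCCCTACTGGTTATGCGAATC-3'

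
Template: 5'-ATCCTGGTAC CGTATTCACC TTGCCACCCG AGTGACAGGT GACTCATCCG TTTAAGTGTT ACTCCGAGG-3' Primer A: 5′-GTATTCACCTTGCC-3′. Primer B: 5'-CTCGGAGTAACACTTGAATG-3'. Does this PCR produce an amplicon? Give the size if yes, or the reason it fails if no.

No product — primer B has no binding site in the template.

Primer B (CTCGGAGTAACACTTGAATG) does not match the top strand, and its reverse complement CATTCAAGTGTTACTCCGAG does not match either.
With no annealing site for primer B, no amplification occurs.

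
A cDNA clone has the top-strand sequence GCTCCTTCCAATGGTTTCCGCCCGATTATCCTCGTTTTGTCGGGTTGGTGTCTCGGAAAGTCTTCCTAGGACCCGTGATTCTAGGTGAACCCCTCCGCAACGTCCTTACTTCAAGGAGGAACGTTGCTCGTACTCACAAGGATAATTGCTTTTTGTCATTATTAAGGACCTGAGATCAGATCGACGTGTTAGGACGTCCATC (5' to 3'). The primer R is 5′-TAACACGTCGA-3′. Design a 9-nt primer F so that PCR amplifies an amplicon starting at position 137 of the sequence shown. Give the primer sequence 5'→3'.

5'-CAAGGATAA-3'

The reverse primer's reverse complement TCGACGTGTTA matches the template at positions 181–191; the product starts at position 137.
The forward primer is identical to the top strand over positions 137–145: CAAGGATAA.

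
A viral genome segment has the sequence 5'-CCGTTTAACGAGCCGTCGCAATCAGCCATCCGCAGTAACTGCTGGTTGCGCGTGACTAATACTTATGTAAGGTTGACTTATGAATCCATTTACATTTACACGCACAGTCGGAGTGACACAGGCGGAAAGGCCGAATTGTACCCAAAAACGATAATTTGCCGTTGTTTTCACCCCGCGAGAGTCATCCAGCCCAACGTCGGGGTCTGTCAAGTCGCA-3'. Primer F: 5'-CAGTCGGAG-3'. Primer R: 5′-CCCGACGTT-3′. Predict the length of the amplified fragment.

97 bp

Scanning the template, CAGTCGGAG occurs at positions 105–113; this primer anneals to the bottom strand there with its 3' end pointing downstream.
Taking the reverse complement of CCCGACGTT gives AACGTCGGG, found at positions 193–201 on the template; the primer anneals here to the top strand with its 3' end pointing upstream.
Product length = (reverse-primer end) − (forward-primer start) + 1 = 201 − 105 + 1 = 97 bp.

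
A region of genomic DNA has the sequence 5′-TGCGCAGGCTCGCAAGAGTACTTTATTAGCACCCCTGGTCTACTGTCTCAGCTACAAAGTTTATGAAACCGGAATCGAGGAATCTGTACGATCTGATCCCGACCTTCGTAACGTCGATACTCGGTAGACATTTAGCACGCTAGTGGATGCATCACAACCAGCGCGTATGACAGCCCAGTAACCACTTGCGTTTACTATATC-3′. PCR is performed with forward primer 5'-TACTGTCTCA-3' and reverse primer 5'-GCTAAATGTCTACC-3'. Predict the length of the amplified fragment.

Scanning the template, TACTGTCTCA occurs at positions 41–50; this primer anneals to the bottom strand there with its 3' end pointing downstream.
The reverse primer's reverse complement is GGTAGACATTTAGC, which matches the template at positions 123–136.
Amplicon spans positions 41–136: 96 bp.

96 bp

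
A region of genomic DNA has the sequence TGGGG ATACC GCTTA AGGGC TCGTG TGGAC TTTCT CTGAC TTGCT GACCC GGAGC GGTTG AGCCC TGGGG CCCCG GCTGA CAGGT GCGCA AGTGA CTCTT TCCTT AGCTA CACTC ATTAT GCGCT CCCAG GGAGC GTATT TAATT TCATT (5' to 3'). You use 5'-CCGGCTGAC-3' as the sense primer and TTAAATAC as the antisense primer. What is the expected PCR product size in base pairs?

Scanning the template, CCGGCTGAC occurs at positions 73–81; this primer anneals to the bottom strand there with its 3' end pointing downstream.
Reverse complement of the reverse primer: GTATTTAA. This occurs on the top strand at positions 136–143.
The product runs from position 73 to position 143, so its length is 143 − 73 + 1 = 71 bp.

71 bp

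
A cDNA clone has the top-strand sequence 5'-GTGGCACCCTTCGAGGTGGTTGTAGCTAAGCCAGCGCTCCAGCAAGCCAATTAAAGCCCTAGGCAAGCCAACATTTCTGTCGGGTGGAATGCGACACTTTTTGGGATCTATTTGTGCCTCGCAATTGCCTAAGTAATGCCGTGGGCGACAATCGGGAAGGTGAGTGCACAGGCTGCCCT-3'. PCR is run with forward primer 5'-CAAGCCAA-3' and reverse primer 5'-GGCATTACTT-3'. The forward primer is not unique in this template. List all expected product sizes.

The forward primer CAAGCCAA matches the top strand at positions 43–50, 64–71.
The reverse primer's reverse complement is AAGTAATGCC, matching at positions 131–140.
Each forward site pairs with the reverse site to give a product ending at position 140: sizes 98, 77 bp.

98 bp, 77 bp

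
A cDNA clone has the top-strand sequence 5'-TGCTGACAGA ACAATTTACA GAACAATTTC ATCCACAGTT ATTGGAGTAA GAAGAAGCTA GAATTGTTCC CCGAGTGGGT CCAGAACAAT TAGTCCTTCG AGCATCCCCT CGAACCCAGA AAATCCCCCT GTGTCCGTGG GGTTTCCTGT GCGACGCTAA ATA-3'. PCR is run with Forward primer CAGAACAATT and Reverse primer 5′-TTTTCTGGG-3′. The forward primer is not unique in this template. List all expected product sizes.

The forward primer CAGAACAATT matches the top strand at positions 7–16, 19–28, 82–91.
The reverse primer's reverse complement is CCCAGAAAA, matching at positions 115–123.
Each forward site pairs with the reverse site to give a product ending at position 123: sizes 117, 105, 42 bp.

117 bp, 105 bp, 42 bp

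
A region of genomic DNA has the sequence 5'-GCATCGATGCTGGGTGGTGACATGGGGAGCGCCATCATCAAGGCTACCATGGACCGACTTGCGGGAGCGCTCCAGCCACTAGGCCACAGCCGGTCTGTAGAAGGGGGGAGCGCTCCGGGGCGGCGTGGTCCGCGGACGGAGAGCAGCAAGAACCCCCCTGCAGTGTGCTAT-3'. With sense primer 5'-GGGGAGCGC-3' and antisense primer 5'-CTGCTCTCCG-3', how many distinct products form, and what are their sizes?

Two products: 123 bp, 42 bp

The forward primer GGGGAGCGC matches the top strand at positions 24–32, 105–113.
The reverse primer's reverse complement is CGGAGAGCAG, matching at positions 137–146.
Each forward site pairs with the reverse site to give a product ending at position 146: sizes 123, 42 bp.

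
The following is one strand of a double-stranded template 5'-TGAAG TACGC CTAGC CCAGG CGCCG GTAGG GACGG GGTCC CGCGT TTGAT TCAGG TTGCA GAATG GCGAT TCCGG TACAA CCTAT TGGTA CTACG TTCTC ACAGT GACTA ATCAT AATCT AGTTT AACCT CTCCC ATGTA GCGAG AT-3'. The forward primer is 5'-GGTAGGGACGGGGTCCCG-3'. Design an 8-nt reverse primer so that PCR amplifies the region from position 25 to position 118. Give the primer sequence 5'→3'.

5'-ATTATGAT-3'

The product's 3' end on the top strand is position 118.
The reverse primer anneals to the top strand over positions 111–118, i.e. to ATCATAAT.
Its sequence written 5'→3' is the reverse complement: ATTATGAT.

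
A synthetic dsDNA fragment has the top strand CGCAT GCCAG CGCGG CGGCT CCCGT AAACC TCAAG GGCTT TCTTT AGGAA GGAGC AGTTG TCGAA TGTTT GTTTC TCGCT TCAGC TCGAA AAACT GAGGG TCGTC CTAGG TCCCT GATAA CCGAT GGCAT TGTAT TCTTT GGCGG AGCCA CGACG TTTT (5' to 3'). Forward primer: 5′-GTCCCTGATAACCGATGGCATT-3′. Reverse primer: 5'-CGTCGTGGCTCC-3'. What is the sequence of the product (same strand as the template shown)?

Forward primer GTCCCTGATAACCGATGGCATT is found on the top strand at positions 110–131.
Taking the reverse complement of CGTCGTGGCTCC gives GGAGCCACGACG, found at positions 144–155 on the template; the primer anneals here to the top strand with its 3' end pointing upstream.
The product is the template from position 110 through 155 (46 bp).

5'-GTCCCTGATAACCGATGGCATTGTATTCTTTGGCGGAGCCACGACG-3'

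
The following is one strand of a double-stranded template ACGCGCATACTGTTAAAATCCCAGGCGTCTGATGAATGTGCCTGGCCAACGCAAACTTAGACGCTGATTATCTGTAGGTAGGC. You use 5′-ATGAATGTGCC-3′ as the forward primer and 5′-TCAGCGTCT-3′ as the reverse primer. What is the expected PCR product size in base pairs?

36 bp

The forward primer matches the template at positions 32–42.
Reverse complement of the reverse primer: AGACGCTGA. This occurs on the top strand at positions 59–67.
Amplicon spans positions 32–67: 36 bp.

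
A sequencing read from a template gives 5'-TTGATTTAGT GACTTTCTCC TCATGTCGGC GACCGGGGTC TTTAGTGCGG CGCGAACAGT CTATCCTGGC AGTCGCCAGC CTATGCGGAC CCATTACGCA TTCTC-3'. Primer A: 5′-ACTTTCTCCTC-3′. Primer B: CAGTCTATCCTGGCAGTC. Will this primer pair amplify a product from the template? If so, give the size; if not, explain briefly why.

Primer A (ACTTTCTCCTC) matches the top strand at positions 12–22 (3' end points downstream).
Primer B (CAGTCTATCCTGGCAGTC) also matches the top strand directly, at positions 57–74 — its reverse complement GACTGCCAGGATAGACTG is not present.
Both primers anneal to the bottom strand with 3' ends pointing the same way, so neither can prime synthesis back toward the other.

No product — both primers anneal to the same strand and extend in the same direction.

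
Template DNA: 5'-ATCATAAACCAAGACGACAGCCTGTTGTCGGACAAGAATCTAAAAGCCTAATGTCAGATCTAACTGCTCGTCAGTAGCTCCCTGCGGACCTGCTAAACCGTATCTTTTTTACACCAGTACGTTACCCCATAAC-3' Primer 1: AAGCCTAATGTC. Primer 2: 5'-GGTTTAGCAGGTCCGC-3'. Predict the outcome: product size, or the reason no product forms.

Yes — a 56 bp product.

Primer 1 (AAGCCTAATGTC) matches the top strand at positions 44–55; it acts as a forward primer.
Primer 2's reverse complement is GCGGACCTGCTAAACC, matching the top strand at positions 84–99; it acts as a reverse primer.
The 3' ends face each other across positions 44–99, giving a 56 bp product.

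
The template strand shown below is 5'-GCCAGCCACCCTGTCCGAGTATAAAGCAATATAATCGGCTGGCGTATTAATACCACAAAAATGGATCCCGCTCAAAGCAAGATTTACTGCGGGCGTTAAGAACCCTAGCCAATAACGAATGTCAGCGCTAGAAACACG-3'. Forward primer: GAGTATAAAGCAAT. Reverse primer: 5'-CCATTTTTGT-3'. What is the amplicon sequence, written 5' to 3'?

5'-GAGTATAAAGCAATATAATCGGCTGGCGTATTAATACCACAAAAATGG-3'

Scanning the template, GAGTATAAAGCAAT occurs at positions 17–30; this primer anneals to the bottom strand there with its 3' end pointing downstream.
Reverse complement of the reverse primer: ACAAAAATGG. This occurs on the top strand at positions 55–64.
The product is the template from position 17 through 64 (48 bp).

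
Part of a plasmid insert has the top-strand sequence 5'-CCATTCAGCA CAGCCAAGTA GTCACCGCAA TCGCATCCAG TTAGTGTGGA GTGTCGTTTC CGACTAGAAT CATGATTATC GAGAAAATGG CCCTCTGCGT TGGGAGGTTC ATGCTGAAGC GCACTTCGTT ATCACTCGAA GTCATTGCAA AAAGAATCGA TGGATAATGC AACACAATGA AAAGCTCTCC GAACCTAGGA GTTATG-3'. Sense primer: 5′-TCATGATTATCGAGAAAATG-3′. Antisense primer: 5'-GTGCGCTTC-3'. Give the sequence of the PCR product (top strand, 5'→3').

Scanning the template, TCATGATTATCGAGAAAATG occurs at positions 70–89; this primer anneals to the bottom strand there with its 3' end pointing downstream.
Reverse complement of the reverse primer: GAAGCGCAC. This occurs on the top strand at positions 116–124.
The product is the template from position 70 through 124 (55 bp).

5'-TCATGATTATCGAGAAAATGGCCCTCTGCGTTGGGAGGTTCATGCTGAAGCGCAC-3'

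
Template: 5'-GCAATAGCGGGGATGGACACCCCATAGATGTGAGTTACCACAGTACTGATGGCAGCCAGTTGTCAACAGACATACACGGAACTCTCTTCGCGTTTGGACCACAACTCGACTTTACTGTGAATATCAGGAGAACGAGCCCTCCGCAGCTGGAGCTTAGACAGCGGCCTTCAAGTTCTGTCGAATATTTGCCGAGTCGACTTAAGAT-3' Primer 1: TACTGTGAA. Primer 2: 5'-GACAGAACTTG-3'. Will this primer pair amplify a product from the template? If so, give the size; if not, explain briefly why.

Primer 1 (TACTGTGAA) matches the top strand at positions 113–121; it acts as a forward primer.
Primer 2's reverse complement is CAAGTTCTGTC, matching the top strand at positions 169–179; it acts as a reverse primer.
The 3' ends face each other across positions 113–179, giving a 67 bp product.

Yes — a 67 bp product.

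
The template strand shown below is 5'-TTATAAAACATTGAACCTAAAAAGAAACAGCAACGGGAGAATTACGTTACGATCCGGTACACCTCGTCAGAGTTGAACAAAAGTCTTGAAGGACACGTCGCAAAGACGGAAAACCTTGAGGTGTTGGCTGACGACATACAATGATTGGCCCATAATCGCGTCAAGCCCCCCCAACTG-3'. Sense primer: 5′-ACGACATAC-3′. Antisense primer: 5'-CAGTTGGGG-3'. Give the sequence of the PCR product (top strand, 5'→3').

The forward primer matches the template at positions 131–139.
Reverse complement of the reverse primer: CCCCAACTG. This occurs on the top strand at positions 169–177.
The product is the template from position 131 through 177 (47 bp).

5'-ACGACATACAATGATTGGCCCATAATCGCGTCAAGCCCCCCCAACTG-3'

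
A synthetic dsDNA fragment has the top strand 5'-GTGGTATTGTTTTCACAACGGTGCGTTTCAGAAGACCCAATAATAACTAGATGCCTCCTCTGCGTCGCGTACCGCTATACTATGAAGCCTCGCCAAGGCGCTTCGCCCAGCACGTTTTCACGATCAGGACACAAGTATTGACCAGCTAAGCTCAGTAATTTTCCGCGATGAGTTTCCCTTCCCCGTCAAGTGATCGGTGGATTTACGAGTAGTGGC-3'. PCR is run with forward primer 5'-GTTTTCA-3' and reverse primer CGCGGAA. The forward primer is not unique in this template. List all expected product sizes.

159 bp, 54 bp

The forward primer GTTTTCA matches the top strand at positions 9–15, 114–120.
The reverse primer's reverse complement is TTCCGCG, matching at positions 161–167.
Each forward site pairs with the reverse site to give a product ending at position 167: sizes 159, 54 bp.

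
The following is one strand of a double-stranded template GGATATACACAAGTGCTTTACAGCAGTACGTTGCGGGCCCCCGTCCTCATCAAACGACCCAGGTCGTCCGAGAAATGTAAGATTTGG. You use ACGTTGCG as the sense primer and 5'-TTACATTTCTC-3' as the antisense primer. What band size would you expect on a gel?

53 bp

The forward primer matches the template at positions 28–35.
The reverse primer's reverse complement is GAGAAATGTAA, which matches the template at positions 70–80.
Product length = (reverse-primer end) − (forward-primer start) + 1 = 80 − 28 + 1 = 53 bp.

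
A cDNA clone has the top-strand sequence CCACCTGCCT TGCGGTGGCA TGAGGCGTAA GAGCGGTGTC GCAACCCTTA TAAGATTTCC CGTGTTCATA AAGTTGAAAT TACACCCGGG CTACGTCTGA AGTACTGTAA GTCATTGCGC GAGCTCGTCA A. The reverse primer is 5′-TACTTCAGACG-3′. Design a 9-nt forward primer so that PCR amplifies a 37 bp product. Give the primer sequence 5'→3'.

5'-ATAAAGTTG-3'

The reverse primer's reverse complement CGTCTGAAGTA matches the template at positions 94–104, so the product ends at position 104.
A 37 bp product then starts at position 104 − 37 + 1 = 68.
The forward primer is identical to the top strand there: ATAAAGTTG.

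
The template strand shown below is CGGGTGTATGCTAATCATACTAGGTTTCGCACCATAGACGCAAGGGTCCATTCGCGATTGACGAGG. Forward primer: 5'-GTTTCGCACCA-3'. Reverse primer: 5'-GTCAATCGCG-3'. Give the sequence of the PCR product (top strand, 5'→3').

5'-GTTTCGCACCATAGACGCAAGGGTCCATTCGCGATTGAC-3'

The forward primer matches the template at positions 24–34.
Taking the reverse complement of GTCAATCGCG gives CGCGATTGAC, found at positions 53–62 on the template; the primer anneals here to the top strand with its 3' end pointing upstream.
The product is the template from position 24 through 62 (39 bp).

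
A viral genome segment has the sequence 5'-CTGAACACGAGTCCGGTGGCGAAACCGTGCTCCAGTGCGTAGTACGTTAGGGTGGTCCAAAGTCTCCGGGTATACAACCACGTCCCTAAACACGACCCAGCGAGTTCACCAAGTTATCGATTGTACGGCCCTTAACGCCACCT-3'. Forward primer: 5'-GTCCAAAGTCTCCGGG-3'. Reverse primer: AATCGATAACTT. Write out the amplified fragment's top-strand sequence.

Scanning the template, GTCCAAAGTCTCCGGG occurs at positions 55–70; this primer anneals to the bottom strand there with its 3' end pointing downstream.
Reverse complement of the reverse primer: AAGTTATCGATT. This occurs on the top strand at positions 111–122.
The product is the template from position 55 through 122 (68 bp).

5'-GTCCAAAGTCTCCGGGTATACAACCACGTCCCTAAACACGACCCAGCGAGTTCACCAAGTTATCGATT-3'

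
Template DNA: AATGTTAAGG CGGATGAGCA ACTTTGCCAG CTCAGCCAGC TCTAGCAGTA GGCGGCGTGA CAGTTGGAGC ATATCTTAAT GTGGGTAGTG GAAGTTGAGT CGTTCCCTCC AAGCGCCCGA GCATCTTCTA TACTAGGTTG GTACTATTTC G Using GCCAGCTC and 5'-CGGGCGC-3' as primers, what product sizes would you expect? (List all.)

94 bp, 85 bp

The forward primer GCCAGCTC matches the top strand at positions 26–33, 35–42.
The reverse primer's reverse complement is GCGCCCG, matching at positions 113–119.
Each forward site pairs with the reverse site to give a product ending at position 119: sizes 94, 85 bp.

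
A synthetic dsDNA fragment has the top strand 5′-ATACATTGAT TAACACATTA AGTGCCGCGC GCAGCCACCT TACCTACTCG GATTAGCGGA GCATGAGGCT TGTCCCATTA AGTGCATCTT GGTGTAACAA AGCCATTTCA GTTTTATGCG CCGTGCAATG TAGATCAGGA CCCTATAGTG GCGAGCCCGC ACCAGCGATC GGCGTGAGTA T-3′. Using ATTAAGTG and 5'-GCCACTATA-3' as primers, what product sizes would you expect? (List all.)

The forward primer ATTAAGTG matches the top strand at positions 17–24, 77–84.
The reverse primer's reverse complement is TATAGTGGC, matching at positions 144–152.
Each forward site pairs with the reverse site to give a product ending at position 152: sizes 136, 76 bp.

136 bp, 76 bp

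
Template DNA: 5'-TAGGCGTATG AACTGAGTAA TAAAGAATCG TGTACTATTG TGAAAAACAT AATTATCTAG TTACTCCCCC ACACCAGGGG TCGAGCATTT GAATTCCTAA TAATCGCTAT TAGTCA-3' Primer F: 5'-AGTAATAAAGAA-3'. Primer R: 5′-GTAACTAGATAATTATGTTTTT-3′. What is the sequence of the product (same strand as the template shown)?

5'-AGTAATAAAGAATCGTGTACTATTGTGAAAAACATAATTATCTAGTTAC-3'

The forward primer matches the template at positions 16–27.
Reverse complement of the reverse primer: AAAAACATAATTATCTAGTTAC. This occurs on the top strand at positions 43–64.
The product is the template from position 16 through 64 (49 bp).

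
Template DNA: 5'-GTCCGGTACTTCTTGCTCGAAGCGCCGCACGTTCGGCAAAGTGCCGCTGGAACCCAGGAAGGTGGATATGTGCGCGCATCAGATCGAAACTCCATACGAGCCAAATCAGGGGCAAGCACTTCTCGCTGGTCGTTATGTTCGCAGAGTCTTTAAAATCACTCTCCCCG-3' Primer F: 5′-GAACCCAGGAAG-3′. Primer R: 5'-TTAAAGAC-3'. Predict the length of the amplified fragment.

104 bp

The forward primer matches the template at positions 50–61.
The reverse primer's reverse complement is GTCTTTAA, which matches the template at positions 146–153.
Amplicon spans positions 50–153: 104 bp.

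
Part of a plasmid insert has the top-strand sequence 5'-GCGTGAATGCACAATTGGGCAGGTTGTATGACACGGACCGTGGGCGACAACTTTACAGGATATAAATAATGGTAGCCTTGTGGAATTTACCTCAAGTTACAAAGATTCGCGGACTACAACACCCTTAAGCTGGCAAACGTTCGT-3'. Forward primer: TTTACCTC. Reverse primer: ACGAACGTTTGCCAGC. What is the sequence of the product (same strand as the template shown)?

Forward primer TTTACCTC is found on the top strand at positions 86–93.
Taking the reverse complement of ACGAACGTTTGCCAGC gives GCTGGCAAACGTTCGT, found at positions 129–144 on the template; the primer anneals here to the top strand with its 3' end pointing upstream.
The product is the template from position 86 through 144 (59 bp).

5'-TTTACCTCAAGTTACAAAGATTCGCGGACTACAACACCCTTAAGCTGGCAAACGTTCGT-3'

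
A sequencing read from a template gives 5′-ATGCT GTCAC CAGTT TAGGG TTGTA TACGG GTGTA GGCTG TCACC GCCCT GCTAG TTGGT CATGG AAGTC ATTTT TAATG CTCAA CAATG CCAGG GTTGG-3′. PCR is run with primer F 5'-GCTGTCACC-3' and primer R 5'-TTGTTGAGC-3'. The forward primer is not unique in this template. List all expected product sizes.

86 bp, 52 bp

The forward primer GCTGTCACC matches the top strand at positions 3–11, 37–45.
The reverse primer's reverse complement is GCTCAACAA, matching at positions 80–88.
Each forward site pairs with the reverse site to give a product ending at position 88: sizes 86, 52 bp.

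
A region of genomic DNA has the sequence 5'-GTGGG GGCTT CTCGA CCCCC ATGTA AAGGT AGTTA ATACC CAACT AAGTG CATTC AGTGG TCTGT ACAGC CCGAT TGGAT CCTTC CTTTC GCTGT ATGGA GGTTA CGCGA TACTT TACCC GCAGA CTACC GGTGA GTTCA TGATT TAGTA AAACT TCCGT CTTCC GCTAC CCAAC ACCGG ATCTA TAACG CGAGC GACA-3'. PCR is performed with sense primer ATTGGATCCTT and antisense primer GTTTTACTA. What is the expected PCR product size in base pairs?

Scanning the template, ATTGGATCCTT occurs at positions 74–84; this primer anneals to the bottom strand there with its 3' end pointing downstream.
Taking the reverse complement of GTTTTACTA gives TAGTAAAAC, found at positions 146–154 on the template; the primer anneals here to the top strand with its 3' end pointing upstream.
Product length = (reverse-primer end) − (forward-primer start) + 1 = 154 − 74 + 1 = 81 bp.

81 bp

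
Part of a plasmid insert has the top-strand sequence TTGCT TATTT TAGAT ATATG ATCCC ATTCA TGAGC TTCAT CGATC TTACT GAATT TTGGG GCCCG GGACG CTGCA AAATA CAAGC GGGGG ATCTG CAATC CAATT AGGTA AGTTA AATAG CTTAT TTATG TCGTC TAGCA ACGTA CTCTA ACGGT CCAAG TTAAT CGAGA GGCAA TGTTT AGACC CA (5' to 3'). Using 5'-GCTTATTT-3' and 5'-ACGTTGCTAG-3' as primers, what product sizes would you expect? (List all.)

142 bp, 25 bp

The forward primer GCTTATTT matches the top strand at positions 3–10, 120–127.
The reverse primer's reverse complement is CTAGCAACGT, matching at positions 135–144.
Each forward site pairs with the reverse site to give a product ending at position 144: sizes 142, 25 bp.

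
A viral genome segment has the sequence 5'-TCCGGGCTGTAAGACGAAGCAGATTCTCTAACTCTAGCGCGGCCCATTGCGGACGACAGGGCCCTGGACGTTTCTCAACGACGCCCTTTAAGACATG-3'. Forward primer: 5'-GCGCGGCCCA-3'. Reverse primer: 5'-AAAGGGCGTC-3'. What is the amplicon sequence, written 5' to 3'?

Scanning the template, GCGCGGCCCA occurs at positions 37–46; this primer anneals to the bottom strand there with its 3' end pointing downstream.
The reverse primer's reverse complement is GACGCCCTTT, which matches the template at positions 80–89.
The product is the template from position 37 through 89 (53 bp).

5'-GCGCGGCCCATTGCGGACGACAGGGCCCTGGACGTTTCTCAACGACGCCCTTT-3'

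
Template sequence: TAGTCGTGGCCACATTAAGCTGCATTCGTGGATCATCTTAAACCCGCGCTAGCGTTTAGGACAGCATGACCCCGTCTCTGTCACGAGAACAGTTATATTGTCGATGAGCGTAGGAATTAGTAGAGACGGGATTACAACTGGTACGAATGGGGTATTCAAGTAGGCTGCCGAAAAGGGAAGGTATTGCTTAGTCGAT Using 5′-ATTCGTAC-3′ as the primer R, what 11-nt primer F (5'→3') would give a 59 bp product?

5'-CAGTTATATTG-3'

The reverse primer's reverse complement GTACGAAT matches the template at positions 141–148, so the product ends at position 148.
A 59 bp product then starts at position 148 − 59 + 1 = 90.
The forward primer is identical to the top strand there: CAGTTATATTG.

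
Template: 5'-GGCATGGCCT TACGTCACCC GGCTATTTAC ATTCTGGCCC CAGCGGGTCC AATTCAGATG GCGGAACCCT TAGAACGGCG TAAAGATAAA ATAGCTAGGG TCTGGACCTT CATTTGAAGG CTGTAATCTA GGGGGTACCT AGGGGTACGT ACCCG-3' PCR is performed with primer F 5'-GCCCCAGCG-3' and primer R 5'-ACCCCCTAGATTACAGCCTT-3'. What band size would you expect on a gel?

Scanning the template, GCCCCAGCG occurs at positions 37–45; this primer anneals to the bottom strand there with its 3' end pointing downstream.
The reverse primer's reverse complement is AAGGCTGTAATCTAGGGGGT, which matches the template at positions 117–136.
The product runs from position 37 to position 136, so its length is 136 − 37 + 1 = 100 bp.

100 bp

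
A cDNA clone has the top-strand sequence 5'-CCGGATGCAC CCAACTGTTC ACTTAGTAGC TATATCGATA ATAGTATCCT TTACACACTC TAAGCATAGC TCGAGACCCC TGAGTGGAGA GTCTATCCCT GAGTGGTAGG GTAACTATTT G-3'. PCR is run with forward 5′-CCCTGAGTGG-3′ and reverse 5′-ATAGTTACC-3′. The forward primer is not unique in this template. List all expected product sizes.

The forward primer CCCTGAGTGG matches the top strand at positions 78–87, 97–106.
The reverse primer's reverse complement is GGTAACTAT, matching at positions 110–118.
Each forward site pairs with the reverse site to give a product ending at position 118: sizes 41, 22 bp.

41 bp, 22 bp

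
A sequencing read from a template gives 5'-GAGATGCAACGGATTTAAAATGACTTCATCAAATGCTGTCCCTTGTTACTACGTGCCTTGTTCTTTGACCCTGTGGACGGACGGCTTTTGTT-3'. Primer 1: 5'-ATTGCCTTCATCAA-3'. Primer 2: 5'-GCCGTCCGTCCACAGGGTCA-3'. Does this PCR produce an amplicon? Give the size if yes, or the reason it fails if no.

No product — primer 1 has no binding site in the template.

Primer 1 (ATTGCCTTCATCAA) does not match the top strand, and its reverse complement TTGATGAAGGCAAT does not match either.
With no annealing site for primer 1, no amplification occurs.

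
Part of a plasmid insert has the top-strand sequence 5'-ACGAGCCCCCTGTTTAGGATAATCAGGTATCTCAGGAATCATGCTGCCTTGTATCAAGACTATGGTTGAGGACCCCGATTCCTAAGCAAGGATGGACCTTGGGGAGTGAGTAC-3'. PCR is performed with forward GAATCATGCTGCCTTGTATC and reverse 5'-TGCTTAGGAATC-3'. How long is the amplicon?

53 bp

Forward primer GAATCATGCTGCCTTGTATC is found on the top strand at positions 36–55.
Taking the reverse complement of TGCTTAGGAATC gives GATTCCTAAGCA, found at positions 77–88 on the template; the primer anneals here to the top strand with its 3' end pointing upstream.
Product length = (reverse-primer end) − (forward-primer start) + 1 = 88 − 36 + 1 = 53 bp.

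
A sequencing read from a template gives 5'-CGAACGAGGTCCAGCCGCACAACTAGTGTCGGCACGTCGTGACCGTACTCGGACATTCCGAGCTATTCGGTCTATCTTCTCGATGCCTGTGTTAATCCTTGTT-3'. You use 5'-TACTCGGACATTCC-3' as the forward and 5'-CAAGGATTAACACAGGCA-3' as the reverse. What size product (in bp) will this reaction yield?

The forward primer matches the template at positions 46–59.
Reverse complement of the reverse primer: TGCCTGTGTTAATCCTTG. This occurs on the top strand at positions 84–101.
Product length = (reverse-primer end) − (forward-primer start) + 1 = 101 − 46 + 1 = 56 bp.

56 bp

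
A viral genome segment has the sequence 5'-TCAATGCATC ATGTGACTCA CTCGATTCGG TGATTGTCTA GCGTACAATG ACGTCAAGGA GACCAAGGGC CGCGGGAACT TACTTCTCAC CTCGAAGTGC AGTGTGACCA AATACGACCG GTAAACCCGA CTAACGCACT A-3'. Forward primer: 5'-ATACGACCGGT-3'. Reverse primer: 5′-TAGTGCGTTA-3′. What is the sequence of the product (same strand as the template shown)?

5'-ATACGACCGGTAAACCCGACTAACGCACTA-3'

The forward primer matches the template at positions 112–122.
The reverse primer's reverse complement is TAACGCACTA, which matches the template at positions 132–141.
The product is the template from position 112 through 141 (30 bp).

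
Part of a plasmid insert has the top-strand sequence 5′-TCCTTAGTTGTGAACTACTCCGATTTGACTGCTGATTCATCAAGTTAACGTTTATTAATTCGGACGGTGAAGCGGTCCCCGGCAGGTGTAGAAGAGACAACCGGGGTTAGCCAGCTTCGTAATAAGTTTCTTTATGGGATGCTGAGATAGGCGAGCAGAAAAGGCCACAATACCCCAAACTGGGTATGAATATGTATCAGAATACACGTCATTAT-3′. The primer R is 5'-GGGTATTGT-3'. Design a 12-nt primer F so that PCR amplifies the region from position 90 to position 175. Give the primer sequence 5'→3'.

The reverse primer's reverse complement ACAATACCC matches the template at positions 167–175; the product starts at position 90.
The forward primer is identical to the top strand over positions 90–101: AGAAGAGACAAC.

5'-AGAAGAGACAAC-3'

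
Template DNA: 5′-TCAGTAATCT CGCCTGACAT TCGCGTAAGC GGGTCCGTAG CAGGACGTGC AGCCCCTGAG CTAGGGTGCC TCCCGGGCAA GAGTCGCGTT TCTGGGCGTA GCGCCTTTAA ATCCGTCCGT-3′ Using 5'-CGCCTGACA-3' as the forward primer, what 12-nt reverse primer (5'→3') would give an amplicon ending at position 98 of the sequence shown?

The forward primer binds at positions 11–19; the product's 3' end on the top strand is position 98.
The reverse primer anneals to the top strand over positions 87–98, i.e. to CGTTTCTGGGCG.
Its sequence written 5'→3' is the reverse complement: CGCCCAGAAACG.

5'-CGCCCAGAAACG-3'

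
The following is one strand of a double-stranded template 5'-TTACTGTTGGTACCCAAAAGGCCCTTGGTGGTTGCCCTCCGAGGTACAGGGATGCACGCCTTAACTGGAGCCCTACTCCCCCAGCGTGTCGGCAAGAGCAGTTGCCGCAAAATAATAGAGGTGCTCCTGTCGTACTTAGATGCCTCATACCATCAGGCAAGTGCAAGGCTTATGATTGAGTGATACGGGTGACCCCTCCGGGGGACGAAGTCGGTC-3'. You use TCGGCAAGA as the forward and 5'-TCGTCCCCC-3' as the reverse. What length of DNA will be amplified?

120 bp

The forward primer matches the template at positions 89–97.
Taking the reverse complement of TCGTCCCCC gives GGGGGACGA, found at positions 200–208 on the template; the primer anneals here to the top strand with its 3' end pointing upstream.
Product length = (reverse-primer end) − (forward-primer start) + 1 = 208 − 89 + 1 = 120 bp.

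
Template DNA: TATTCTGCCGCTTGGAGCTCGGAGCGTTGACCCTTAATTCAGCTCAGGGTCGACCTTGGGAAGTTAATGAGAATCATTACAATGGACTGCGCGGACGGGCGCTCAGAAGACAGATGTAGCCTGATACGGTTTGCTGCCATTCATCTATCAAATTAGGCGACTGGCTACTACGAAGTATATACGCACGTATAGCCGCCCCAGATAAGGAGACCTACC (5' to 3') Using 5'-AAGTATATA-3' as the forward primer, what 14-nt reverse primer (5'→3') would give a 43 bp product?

5'-GTAGGTCTCCTTAT-3'

The forward primer binds at positions 173–181, so a 43 bp product ends at position 173 + 43 − 1 = 215.
The reverse primer anneals to the top strand over positions 202–215, i.e. to ATAAGGAGACCTAC.
Its sequence written 5'→3' is the reverse complement: GTAGGTCTCCTTAT.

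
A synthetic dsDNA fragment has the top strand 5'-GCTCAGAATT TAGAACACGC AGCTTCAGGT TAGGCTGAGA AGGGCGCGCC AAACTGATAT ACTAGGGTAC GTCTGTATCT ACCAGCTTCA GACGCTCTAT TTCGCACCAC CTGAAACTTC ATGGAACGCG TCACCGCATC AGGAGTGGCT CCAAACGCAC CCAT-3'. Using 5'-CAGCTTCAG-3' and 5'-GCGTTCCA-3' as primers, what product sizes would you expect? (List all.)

110 bp, 47 bp

The forward primer CAGCTTCAG matches the top strand at positions 20–28, 83–91.
The reverse primer's reverse complement is TGGAACGC, matching at positions 122–129.
Each forward site pairs with the reverse site to give a product ending at position 129: sizes 110, 47 bp.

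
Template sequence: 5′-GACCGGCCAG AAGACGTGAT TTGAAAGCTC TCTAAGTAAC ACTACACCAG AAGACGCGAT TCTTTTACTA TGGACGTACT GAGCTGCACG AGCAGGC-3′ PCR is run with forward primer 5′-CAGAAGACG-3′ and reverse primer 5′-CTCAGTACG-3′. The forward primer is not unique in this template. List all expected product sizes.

76 bp, 36 bp

The forward primer CAGAAGACG matches the top strand at positions 8–16, 48–56.
The reverse primer's reverse complement is CGTACTGAG, matching at positions 75–83.
Each forward site pairs with the reverse site to give a product ending at position 83: sizes 76, 36 bp.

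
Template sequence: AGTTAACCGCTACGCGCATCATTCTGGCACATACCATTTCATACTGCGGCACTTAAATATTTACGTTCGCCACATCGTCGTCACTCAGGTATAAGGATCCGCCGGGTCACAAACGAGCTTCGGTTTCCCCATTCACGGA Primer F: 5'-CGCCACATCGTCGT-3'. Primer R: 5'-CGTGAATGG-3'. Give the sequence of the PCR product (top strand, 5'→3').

The forward primer matches the template at positions 68–81.
The reverse primer's reverse complement is CCATTCACG, which matches the template at positions 129–137.
The product is the template from position 68 through 137 (70 bp).

5'-CGCCACATCGTCGTCACTCAGGTATAAGGATCCGCCGGGTCACAAACGAGCTTCGGTTTCCCCATTCACG-3'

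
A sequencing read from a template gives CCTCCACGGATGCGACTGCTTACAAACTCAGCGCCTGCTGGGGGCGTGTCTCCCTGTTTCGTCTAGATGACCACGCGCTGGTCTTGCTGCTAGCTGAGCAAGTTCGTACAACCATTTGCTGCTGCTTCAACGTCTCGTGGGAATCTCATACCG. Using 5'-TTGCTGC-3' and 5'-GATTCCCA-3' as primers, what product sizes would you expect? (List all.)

62 bp, 30 bp

The forward primer TTGCTGC matches the top strand at positions 84–90, 116–122.
The reverse primer's reverse complement is TGGGAATC, matching at positions 138–145.
Each forward site pairs with the reverse site to give a product ending at position 145: sizes 62, 30 bp.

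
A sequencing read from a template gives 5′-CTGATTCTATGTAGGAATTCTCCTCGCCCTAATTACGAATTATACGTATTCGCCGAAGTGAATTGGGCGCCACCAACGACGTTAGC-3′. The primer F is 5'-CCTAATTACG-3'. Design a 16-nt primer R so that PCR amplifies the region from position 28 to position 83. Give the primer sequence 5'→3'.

The product's 3' end on the top strand is position 83.
The reverse primer anneals to the top strand over positions 68–83, i.e. to CGCCACCAACGACGTT.
Its sequence written 5'→3' is the reverse complement: AACGTCGTTGGTGGCG.

5'-AACGTCGTTGGTGGCG-3'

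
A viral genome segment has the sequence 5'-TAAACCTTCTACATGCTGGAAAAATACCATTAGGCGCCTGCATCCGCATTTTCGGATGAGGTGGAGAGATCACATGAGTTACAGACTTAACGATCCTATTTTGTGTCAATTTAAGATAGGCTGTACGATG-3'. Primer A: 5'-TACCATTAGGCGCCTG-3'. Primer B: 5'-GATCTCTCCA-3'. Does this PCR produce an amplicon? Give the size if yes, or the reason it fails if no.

Primer A (TACCATTAGGCGCCTG) matches the top strand at positions 25–40; it acts as a forward primer.
Primer B's reverse complement is TGGAGAGATC, matching the top strand at positions 62–71; it acts as a reverse primer.
The 3' ends face each other across positions 25–71, giving a 47 bp product.

Yes — a 47 bp product.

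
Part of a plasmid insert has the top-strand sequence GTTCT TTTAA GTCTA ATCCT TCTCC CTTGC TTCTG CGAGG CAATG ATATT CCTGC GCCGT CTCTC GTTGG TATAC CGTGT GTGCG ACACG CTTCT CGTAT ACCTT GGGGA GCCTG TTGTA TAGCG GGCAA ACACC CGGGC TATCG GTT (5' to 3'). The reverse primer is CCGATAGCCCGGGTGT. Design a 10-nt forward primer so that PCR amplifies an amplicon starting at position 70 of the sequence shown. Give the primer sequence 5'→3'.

The reverse primer's reverse complement ACACCCGGGCTATCGG matches the template at positions 131–146; the product starts at position 70.
The forward primer is identical to the top strand over positions 70–79: GTATACCGTG.

5'-GTATACCGTG-3'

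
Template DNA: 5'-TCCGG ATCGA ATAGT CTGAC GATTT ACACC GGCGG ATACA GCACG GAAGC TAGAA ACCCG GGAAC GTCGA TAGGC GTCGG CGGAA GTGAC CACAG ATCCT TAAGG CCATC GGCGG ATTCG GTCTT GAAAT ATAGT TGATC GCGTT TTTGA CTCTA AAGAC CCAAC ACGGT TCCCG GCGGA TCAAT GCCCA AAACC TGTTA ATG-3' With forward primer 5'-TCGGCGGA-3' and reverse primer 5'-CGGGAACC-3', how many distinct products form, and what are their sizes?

The forward primer TCGGCGGA matches the top strand at positions 77–84, 109–116.
The reverse primer's reverse complement is GGTTCCCG, matching at positions 168–175.
Each forward site pairs with the reverse site to give a product ending at position 175: sizes 99, 67 bp.

Two products: 99 bp, 67 bp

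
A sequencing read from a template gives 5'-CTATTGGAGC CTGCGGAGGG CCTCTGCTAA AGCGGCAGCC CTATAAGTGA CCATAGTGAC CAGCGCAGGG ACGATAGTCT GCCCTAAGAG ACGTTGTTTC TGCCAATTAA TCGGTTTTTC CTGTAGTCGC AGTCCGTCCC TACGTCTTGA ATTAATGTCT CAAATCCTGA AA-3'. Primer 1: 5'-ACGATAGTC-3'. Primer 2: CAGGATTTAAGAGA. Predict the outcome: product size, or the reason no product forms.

Primer 2 (CAGGATTTAAGAGA) does not match the top strand, and its reverse complement TCTCTTAAATCCTG does not match either.
With no annealing site for primer 2, no amplification occurs.

No product — primer 2 has no binding site in the template.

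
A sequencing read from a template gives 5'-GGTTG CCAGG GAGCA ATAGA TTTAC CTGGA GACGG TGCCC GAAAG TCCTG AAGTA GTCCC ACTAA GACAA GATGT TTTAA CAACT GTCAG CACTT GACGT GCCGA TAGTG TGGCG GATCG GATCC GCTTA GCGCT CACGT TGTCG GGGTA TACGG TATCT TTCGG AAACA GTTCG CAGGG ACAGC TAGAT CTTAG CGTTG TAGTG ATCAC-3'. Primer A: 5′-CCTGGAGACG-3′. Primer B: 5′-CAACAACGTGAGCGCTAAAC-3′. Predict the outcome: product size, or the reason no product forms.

No product — primer B has no binding site in the template.

Primer B (CAACAACGTGAGCGCTAAAC) does not match the top strand, and its reverse complement GTTTAGCGCTCACGTTGTTG does not match either.
With no annealing site for primer B, no amplification occurs.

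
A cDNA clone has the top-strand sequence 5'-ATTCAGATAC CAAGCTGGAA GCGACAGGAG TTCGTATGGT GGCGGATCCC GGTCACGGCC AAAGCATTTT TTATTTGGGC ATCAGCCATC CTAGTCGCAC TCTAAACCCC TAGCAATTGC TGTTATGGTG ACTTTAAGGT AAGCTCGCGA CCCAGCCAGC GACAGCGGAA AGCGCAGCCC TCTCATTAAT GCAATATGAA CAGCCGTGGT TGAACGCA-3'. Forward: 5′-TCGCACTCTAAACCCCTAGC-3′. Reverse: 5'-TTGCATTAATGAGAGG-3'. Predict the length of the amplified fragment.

100 bp

The forward primer matches the template at positions 95–114.
Taking the reverse complement of TTGCATTAATGAGAGG gives CCTCTCATTAATGCAA, found at positions 179–194 on the template; the primer anneals here to the top strand with its 3' end pointing upstream.
The product runs from position 95 to position 194, so its length is 194 − 95 + 1 = 100 bp.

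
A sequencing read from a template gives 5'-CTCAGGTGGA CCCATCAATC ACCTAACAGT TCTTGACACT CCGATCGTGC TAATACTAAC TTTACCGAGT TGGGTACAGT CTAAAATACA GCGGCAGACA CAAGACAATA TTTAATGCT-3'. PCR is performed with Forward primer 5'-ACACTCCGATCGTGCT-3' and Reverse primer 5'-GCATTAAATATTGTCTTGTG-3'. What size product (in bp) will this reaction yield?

83 bp

Forward primer ACACTCCGATCGTGCT is found on the top strand at positions 36–51.
Reverse complement of the reverse primer: CACAAGACAATATTTAATGC. This occurs on the top strand at positions 99–118.
Product length = (reverse-primer end) − (forward-primer start) + 1 = 118 − 36 + 1 = 83 bp.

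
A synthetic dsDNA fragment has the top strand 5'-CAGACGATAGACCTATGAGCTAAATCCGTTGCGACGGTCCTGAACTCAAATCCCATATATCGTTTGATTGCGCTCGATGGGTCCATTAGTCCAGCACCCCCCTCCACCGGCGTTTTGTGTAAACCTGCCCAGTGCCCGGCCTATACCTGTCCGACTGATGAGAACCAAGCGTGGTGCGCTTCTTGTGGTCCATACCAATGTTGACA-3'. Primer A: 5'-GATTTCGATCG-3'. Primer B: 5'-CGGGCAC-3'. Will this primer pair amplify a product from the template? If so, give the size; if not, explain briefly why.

No product — primer A has no binding site in the template.

Primer A (GATTTCGATCG) does not match the top strand, and its reverse complement CGATCGAAATC does not match either.
With no annealing site for primer A, no amplification occurs.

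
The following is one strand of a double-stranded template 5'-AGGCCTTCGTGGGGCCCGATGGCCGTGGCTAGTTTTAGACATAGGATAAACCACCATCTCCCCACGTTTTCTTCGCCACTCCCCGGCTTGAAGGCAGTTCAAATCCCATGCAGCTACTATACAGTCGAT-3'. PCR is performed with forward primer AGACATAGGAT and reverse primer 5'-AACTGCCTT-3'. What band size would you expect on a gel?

63 bp

The forward primer matches the template at positions 37–47.
Reverse complement of the reverse primer: AAGGCAGTT. This occurs on the top strand at positions 91–99.
Product length = (reverse-primer end) − (forward-primer start) + 1 = 99 − 37 + 1 = 63 bp.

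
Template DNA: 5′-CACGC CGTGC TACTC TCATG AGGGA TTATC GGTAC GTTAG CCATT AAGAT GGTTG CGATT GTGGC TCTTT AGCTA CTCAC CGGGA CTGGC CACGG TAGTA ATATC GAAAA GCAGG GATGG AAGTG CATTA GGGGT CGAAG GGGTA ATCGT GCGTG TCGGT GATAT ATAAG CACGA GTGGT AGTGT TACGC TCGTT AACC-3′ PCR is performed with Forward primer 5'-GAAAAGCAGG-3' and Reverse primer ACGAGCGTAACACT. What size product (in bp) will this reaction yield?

The forward primer matches the template at positions 106–115.
Reverse complement of the reverse primer: AGTGTTACGCTCGT. This occurs on the top strand at positions 181–194.
Product length = (reverse-primer end) − (forward-primer start) + 1 = 194 − 106 + 1 = 89 bp.

89 bp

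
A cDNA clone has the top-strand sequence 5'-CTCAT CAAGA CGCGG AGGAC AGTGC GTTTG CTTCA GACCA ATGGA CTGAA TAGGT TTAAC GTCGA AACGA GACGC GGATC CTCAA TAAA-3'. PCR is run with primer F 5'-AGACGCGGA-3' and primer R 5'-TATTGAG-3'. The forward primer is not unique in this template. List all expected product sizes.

The forward primer AGACGCGGA matches the top strand at positions 8–16, 70–78.
The reverse primer's reverse complement is CTCAATA, matching at positions 81–87.
Each forward site pairs with the reverse site to give a product ending at position 87: sizes 80, 18 bp.

80 bp, 18 bp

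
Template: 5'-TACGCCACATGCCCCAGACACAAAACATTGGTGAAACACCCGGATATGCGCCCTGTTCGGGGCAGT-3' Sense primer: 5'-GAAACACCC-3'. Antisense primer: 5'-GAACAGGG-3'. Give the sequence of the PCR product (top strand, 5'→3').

5'-GAAACACCCGGATATGCGCCCTGTTC-3'

Forward primer GAAACACCC is found on the top strand at positions 33–41.
The reverse primer's reverse complement is CCCTGTTC, which matches the template at positions 51–58.
The product is the template from position 33 through 58 (26 bp).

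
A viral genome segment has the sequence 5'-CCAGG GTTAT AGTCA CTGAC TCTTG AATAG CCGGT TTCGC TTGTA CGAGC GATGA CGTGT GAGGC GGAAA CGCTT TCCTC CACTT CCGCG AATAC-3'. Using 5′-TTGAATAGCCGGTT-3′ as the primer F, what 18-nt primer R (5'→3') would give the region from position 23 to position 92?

The product's 3' end on the top strand is position 92.
The reverse primer anneals to the top strand over positions 75–92, i.e. to TTCCTCCACTTCCGCGAA.
Its sequence written 5'→3' is the reverse complement: TTCGCGGAAGTGGAGGAA.

5'-TTCGCGGAAGTGGAGGAA-3'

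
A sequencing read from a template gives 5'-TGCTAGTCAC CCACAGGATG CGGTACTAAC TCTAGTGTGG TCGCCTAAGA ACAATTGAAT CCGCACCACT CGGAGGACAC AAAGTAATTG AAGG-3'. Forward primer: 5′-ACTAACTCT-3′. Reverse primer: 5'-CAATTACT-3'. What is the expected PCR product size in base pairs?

Scanning the template, ACTAACTCT occurs at positions 25–33; this primer anneals to the bottom strand there with its 3' end pointing downstream.
Taking the reverse complement of CAATTACT gives AGTAATTG, found at positions 83–90 on the template; the primer anneals here to the top strand with its 3' end pointing upstream.
Amplicon spans positions 25–90: 66 bp.

66 bp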